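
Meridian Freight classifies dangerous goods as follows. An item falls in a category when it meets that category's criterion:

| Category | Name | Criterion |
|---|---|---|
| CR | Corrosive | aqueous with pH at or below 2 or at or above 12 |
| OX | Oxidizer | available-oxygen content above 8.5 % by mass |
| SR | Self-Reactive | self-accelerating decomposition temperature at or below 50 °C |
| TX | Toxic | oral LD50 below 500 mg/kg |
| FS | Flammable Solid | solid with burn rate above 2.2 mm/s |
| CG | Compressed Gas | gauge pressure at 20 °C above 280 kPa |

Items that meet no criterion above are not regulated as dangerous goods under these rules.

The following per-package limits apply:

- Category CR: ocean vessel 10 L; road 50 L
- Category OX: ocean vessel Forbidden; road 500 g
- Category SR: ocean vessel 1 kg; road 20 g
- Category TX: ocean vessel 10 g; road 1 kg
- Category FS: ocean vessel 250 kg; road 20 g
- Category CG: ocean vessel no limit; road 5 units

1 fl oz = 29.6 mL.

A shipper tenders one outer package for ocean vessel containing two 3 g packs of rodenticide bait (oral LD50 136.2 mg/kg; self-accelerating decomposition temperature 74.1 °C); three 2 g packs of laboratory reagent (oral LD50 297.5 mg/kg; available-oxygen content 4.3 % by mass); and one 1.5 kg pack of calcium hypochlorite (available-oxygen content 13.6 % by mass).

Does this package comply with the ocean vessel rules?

With oral LD50 136.2 mg/kg (< 500 mg/kg), the rodenticide bait falls in Category TX.
Oral LD50 297.5 mg/kg meets the Category TX criterion (Toxic), so the laboratory reagent is Category TX.
Calcium hypochlorite: available-oxygen content 13.6 % by mass > 8.5 % by mass → Category OX (Oxidizer).
Category TX net quantity: (two 3 g packs = 6 g) + (three 2 g packs = 6 g) = 12 g.
That exceeds the Category TX ocean vessel limit of 10 g.
Category OX quantity: 1.5 kg.
Category OX is Forbidden by ocean vessel.

No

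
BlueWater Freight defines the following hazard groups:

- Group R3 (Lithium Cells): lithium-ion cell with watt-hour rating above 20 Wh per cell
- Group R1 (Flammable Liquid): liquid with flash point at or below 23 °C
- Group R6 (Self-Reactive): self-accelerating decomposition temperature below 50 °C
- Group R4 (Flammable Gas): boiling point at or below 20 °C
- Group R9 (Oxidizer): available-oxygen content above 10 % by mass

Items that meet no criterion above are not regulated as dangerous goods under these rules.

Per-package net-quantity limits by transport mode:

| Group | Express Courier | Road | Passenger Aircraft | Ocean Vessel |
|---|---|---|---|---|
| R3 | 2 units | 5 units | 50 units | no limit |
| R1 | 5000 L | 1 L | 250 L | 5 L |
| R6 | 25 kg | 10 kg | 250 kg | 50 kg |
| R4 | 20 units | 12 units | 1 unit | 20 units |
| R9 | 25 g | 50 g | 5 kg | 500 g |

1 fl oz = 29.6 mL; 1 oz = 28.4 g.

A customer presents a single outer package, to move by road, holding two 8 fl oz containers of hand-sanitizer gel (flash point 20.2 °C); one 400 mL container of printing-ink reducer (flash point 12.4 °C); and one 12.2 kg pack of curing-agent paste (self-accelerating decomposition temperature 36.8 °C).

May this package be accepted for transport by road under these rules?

Hand-sanitizer gel: flash point 20.2 °C ≤ 23 °C → Group R1 (Flammable Liquid).
With flash point 12.4 °C (≤ 23 °C), the printing-ink reducer falls in Group R1.
Curing-agent paste: self-accelerating decomposition temperature 36.8 °C < 50 °C → Group R6 (Self-Reactive).
Group R6 quantity: 12.2 kg.
12.2 kg exceeds the road limit of 10 kg for Group R6.
Group R1 net quantity: (two 8 fl oz containers = 473.6 mL) + 400 mL = 873.6 mL.
873.6 mL ≤ 1 L (road limit, Group R1) — within limit.

No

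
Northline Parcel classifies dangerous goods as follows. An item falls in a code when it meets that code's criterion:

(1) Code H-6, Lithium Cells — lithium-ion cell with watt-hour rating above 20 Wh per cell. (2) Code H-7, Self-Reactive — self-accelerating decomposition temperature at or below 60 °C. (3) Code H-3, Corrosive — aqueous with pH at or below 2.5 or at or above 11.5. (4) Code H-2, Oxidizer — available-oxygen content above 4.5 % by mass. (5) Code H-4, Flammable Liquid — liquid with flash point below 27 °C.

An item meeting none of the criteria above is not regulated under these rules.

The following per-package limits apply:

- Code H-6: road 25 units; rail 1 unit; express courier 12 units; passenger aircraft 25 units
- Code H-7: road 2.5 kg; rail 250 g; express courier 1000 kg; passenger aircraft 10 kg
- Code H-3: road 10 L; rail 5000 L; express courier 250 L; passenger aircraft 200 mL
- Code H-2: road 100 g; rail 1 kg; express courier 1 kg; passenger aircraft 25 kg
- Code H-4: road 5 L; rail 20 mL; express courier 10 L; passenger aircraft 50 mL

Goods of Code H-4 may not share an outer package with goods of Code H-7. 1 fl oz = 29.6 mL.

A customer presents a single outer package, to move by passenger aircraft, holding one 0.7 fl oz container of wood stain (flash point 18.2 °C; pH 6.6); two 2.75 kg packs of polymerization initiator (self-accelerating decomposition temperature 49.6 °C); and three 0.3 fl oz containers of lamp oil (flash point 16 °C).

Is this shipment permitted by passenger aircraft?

No

With flash point 18.2 °C (< 27 °C), the wood stain falls in Code H-4.
Self-accelerating decomposition temperature 49.6 °C meets the Code H-7 criterion (Self-Reactive), so the polymerization initiator is Code H-7.
With flash point 16 °C (< 27 °C), the lamp oil falls in Code H-4.
Code H-4 net quantity: (one 0.7 fl oz container = 20.72 mL) + (three 0.3 fl oz containers = 26.64 mL) = 47.36 mL.
47.36 mL ≤ 50 mL (passenger aircraft limit, Code H-4) — within limit.
Code H-7 quantity: two 2.75 kg packs = 5.5 kg.
That is within the Code H-7 passenger aircraft limit of 10 kg.
Code H-4 and Code H-7 may not share an outer package.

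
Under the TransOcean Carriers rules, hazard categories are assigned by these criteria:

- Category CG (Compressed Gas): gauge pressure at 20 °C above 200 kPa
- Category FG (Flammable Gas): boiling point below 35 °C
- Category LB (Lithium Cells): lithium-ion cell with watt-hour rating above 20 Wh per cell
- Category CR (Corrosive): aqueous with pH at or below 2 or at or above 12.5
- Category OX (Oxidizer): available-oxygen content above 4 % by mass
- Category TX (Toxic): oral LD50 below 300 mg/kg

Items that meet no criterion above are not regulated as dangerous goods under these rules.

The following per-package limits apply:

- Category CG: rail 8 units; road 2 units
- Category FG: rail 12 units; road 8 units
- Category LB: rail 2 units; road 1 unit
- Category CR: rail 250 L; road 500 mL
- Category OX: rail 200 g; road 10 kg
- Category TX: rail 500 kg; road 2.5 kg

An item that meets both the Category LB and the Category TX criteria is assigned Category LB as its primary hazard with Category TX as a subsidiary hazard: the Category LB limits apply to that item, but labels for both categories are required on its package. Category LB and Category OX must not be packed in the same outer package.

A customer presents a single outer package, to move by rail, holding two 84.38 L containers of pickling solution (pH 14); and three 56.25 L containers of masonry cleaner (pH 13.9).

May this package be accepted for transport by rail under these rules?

With pH 14 (≥ 12.5), the pickling solution falls in Category CR.
The masonry cleaner has pH 13.9, which is ≥ 12.5, so it is Category CR (Corrosive).
Category CR net quantity: (two 84.38 L containers = 168.76 L) + (three 56.25 L containers = 168.75 L) = 337.51 L.
337.51 L exceeds the rail limit of 250 L for Category CR.

No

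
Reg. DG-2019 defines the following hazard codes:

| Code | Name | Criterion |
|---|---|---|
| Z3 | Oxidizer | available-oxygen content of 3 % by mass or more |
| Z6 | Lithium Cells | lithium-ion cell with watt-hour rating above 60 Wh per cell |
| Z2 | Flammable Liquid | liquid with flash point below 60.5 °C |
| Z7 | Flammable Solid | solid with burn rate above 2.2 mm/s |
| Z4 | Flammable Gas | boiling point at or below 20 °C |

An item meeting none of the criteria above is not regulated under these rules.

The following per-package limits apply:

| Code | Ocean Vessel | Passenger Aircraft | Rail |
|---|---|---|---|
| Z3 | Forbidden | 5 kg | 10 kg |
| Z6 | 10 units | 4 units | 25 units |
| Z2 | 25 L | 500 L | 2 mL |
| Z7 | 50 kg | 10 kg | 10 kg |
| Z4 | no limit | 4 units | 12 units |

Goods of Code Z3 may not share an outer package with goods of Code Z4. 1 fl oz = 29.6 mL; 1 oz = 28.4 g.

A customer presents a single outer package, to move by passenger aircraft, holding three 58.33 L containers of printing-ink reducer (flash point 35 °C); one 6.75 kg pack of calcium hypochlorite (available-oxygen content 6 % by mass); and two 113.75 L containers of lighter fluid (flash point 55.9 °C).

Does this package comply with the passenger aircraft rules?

Flash point 35 °C meets the Code Z2 criterion (Flammable Liquid), so the printing-ink reducer is Code Z2.
Available-oxygen content 6 % by mass meets the Code Z3 criterion (Oxidizer), so the calcium hypochlorite is Code Z3.
The lighter fluid has flash point 55.9 °C, which is < 60.5 °C, so it is Code Z2 (Flammable Liquid).
Total Code Z2: (three 58.33 L containers = 174.99 L) + (two 113.75 L containers = 227.5 L) = 402.49 L.
402.49 L ≤ 500 L (passenger aircraft limit, Code Z2) — within limit.
Code Z3 quantity: 6.75 kg.
6.75 kg > 5 kg (passenger aircraft limit, Code Z3) — over the limit.
The segregation rule (Code Z3 with Code Z4) does not apply to Code Z2 with Code Z3.

No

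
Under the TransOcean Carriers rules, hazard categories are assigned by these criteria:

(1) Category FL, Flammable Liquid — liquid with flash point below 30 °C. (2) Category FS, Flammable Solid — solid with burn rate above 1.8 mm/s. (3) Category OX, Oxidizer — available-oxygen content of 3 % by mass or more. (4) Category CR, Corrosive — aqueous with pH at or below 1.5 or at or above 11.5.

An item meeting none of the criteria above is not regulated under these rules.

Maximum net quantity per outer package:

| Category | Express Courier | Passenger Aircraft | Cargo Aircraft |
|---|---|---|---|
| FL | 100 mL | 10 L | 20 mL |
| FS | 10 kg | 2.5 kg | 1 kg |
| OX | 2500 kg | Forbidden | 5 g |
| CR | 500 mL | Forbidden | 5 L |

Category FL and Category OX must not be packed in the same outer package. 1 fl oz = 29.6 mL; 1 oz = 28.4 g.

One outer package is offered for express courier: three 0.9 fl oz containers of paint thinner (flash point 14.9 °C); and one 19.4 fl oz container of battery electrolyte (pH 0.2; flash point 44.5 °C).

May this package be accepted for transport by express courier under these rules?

Paint thinner: flash point 14.9 °C < 30 °C → Category FL (Flammable Liquid).
The battery electrolyte has pH 0.2, which is ≤ 1.5, so it is Category CR (Corrosive).
Category FL quantity: three 0.9 fl oz containers = 79.92 mL.
79.92 mL ≤ 100 mL (express courier limit, Category FL) — within limit.
Category CR quantity: one 19.4 fl oz container = 574.24 mL.
574.24 mL exceeds the express courier limit of 500 mL for Category CR.
The segregation rule (Category FL with Category OX) does not apply to Category FL with Category CR.

No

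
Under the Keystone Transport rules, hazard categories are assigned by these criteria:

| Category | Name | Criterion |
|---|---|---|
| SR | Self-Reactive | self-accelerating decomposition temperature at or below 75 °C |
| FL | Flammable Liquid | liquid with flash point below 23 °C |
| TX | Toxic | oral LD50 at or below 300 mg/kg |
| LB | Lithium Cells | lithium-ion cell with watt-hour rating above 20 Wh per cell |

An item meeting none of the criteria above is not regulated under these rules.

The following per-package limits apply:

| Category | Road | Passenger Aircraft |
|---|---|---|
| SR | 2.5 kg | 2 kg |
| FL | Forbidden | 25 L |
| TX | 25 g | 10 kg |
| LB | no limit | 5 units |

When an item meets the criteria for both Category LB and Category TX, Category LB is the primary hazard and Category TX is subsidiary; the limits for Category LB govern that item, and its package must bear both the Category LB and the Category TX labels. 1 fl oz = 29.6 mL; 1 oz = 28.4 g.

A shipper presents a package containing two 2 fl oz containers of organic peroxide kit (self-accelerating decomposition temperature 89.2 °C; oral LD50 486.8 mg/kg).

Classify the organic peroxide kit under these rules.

Not regulated

self-accelerating decomposition temperature 89.2 °C is not below 75 °C, so Category SR does not apply.
oral LD50 486.8 mg/kg is not below 300 mg/kg, so Category TX does not apply.
No criterion is met, so the item is not regulated.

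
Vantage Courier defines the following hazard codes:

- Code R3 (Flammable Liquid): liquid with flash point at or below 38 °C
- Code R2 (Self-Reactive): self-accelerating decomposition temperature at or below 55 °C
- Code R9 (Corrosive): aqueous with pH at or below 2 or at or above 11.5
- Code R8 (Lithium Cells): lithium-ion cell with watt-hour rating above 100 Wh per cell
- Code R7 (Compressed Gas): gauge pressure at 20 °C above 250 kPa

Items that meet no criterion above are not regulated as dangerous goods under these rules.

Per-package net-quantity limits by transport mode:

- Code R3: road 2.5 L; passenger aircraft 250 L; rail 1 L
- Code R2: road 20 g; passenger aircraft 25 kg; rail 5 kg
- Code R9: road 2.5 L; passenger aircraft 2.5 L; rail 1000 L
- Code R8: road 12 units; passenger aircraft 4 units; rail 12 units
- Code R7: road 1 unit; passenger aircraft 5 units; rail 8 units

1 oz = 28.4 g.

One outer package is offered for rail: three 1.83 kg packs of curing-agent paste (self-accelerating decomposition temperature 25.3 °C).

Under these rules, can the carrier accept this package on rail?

No

Self-accelerating decomposition temperature 25.3 °C meets the Code R2 criterion (Self-Reactive), so the curing-agent paste is Code R2.
Code R2 quantity: three 1.83 kg packs = 5.49 kg.
5.49 kg > 5 kg (rail limit, Code R2) — over the limit.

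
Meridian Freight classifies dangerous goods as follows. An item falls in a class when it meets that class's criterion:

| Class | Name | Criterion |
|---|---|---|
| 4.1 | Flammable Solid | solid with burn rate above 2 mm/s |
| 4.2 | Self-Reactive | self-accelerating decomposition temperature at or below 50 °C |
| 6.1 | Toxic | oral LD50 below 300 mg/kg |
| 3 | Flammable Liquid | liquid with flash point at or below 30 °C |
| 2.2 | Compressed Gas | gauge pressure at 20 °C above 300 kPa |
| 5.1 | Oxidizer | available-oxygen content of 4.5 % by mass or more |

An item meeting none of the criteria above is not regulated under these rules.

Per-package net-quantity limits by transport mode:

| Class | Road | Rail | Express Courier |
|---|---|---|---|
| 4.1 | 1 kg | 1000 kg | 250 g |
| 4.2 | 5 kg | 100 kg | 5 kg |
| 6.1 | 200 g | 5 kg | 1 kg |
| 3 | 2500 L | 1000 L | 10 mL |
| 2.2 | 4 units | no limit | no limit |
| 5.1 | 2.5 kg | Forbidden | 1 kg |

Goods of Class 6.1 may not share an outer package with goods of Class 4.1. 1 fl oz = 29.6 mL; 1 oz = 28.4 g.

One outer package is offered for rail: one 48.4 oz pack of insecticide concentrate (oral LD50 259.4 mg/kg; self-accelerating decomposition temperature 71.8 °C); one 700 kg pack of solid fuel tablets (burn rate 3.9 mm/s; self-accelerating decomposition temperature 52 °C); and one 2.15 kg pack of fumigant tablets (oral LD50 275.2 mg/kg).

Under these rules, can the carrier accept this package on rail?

Insecticide concentrate: oral LD50 259.4 mg/kg < 300 mg/kg → Class 6.1 (Toxic).
The solid fuel tablets have burn rate 3.9 mm/s, which is > 2 mm/s, so they are Class 4.1 (Flammable Solid).
Oral LD50 275.2 mg/kg meets the Class 6.1 criterion (Toxic), so the fumigant tablets are Class 6.1.
Class 6.1 net quantity: (one 48.4 oz pack = 1374.56 g) + 2.15 kg = 3524.56 g.
3524.56 g ≤ 5 kg (rail limit, Class 6.1) — within limit.
Class 4.1 quantity: 700 kg.
That is within the Class 4.1 rail limit of 1000 kg.
Class 6.1 and Class 4.1 may not share an outer package.

No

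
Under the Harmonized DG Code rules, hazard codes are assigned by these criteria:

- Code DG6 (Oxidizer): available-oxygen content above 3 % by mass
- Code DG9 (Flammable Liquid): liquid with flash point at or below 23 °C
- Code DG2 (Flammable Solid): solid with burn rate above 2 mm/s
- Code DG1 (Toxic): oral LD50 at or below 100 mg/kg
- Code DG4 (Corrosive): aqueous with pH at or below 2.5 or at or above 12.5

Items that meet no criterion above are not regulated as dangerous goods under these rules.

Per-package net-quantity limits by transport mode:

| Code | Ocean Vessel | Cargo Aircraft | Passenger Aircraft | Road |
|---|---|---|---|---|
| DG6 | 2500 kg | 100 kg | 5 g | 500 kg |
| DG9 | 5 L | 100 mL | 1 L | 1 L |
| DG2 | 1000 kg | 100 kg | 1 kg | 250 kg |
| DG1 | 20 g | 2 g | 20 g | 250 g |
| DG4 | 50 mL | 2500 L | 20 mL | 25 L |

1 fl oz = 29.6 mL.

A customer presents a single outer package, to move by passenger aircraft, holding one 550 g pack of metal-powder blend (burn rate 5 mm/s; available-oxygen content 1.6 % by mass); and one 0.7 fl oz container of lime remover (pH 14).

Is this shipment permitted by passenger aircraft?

No

Metal-powder blend: burn rate 5 mm/s > 2 mm/s → Code DG2 (Flammable Solid).
Lime remover: pH 14 ≥ 12.5 → Code DG4 (Corrosive).
Code DG4 quantity: one 0.7 fl oz container = 20.72 mL.
20.72 mL exceeds the passenger aircraft limit of 20 mL for Code DG4.
Code DG2 quantity: 550 g.
550 g ≤ 1 kg (passenger aircraft limit, Code DG2) — within limit.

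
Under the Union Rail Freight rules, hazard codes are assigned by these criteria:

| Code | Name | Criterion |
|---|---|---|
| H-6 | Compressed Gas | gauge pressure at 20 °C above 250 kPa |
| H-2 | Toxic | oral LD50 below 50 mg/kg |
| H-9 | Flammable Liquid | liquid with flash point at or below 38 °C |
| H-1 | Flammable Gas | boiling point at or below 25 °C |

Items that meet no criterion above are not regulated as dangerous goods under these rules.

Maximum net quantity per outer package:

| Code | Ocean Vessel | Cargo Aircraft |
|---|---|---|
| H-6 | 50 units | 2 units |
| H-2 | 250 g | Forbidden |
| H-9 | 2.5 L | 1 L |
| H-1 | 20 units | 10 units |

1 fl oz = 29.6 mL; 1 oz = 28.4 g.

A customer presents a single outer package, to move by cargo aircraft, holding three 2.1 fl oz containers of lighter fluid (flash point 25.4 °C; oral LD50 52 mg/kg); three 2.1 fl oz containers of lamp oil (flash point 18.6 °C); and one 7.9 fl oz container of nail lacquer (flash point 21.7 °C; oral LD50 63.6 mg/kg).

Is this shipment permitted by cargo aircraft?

Flash point 25.4 °C meets the Code H-9 criterion (Flammable Liquid), so the lighter fluid is Code H-9.
The lamp oil has flash point 18.6 °C, which is ≤ 38 °C, so it is Code H-9 (Flammable Liquid).
Flash point 21.7 °C meets the Code H-9 criterion (Flammable Liquid), so the nail lacquer is Code H-9.
Total Code H-9: (three 2.1 fl oz containers = 186.48 mL) + (three 2.1 fl oz containers = 186.48 mL) + (one 7.9 fl oz container = 233.84 mL) = 606.8 mL.
That is within the Code H-9 cargo aircraft limit of 1 L.

Yes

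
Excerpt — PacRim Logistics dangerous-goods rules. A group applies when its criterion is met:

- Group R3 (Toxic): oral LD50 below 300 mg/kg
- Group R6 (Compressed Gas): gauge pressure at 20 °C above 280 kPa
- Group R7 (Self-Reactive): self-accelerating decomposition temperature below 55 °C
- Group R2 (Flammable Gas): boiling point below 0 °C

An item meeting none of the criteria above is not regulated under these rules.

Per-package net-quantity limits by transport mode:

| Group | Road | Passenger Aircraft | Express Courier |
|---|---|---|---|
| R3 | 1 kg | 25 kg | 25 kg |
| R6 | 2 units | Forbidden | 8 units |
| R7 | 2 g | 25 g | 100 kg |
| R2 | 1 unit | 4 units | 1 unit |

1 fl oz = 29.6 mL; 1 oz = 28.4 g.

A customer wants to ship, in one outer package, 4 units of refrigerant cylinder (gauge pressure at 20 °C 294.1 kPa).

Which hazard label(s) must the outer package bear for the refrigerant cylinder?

Refrigerant cylinder: gauge pressure at 20 °C 294.1 kPa > 280 kPa → Group R6 (Compressed Gas).
Only the Group R6 label is required.

Group R6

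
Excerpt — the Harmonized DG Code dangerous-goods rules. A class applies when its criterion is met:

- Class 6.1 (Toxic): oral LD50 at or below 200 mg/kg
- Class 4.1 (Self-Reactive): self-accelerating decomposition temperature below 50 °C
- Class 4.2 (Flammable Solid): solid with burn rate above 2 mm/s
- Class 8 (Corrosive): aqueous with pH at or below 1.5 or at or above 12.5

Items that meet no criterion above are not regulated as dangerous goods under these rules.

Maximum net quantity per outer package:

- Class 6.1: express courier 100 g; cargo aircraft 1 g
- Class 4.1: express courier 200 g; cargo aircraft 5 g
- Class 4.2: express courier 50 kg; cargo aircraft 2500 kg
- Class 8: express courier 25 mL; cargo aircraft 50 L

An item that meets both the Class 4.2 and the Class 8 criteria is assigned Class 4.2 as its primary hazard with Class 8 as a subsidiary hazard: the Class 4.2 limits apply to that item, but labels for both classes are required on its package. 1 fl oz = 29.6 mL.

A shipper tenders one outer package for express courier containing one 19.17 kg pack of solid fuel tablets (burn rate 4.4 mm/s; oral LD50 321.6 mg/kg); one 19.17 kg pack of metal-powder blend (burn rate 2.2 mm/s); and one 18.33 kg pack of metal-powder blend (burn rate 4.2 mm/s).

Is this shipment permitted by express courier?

Solid fuel tablets: burn rate 4.4 mm/s > 2 mm/s → Class 4.2 (Flammable Solid).
Burn rate 2.2 mm/s meets the Class 4.2 criterion (Flammable Solid), so the metal-powder blend is Class 4.2.
Burn rate 4.2 mm/s meets the Class 4.2 criterion (Flammable Solid), so the metal-powder blend is Class 4.2.
Total Class 4.2: 19.17 kg + 19.17 kg + 18.33 kg = 56.67 kg.
56.67 kg > 50 kg (express courier limit, Class 4.2) — over the limit.

No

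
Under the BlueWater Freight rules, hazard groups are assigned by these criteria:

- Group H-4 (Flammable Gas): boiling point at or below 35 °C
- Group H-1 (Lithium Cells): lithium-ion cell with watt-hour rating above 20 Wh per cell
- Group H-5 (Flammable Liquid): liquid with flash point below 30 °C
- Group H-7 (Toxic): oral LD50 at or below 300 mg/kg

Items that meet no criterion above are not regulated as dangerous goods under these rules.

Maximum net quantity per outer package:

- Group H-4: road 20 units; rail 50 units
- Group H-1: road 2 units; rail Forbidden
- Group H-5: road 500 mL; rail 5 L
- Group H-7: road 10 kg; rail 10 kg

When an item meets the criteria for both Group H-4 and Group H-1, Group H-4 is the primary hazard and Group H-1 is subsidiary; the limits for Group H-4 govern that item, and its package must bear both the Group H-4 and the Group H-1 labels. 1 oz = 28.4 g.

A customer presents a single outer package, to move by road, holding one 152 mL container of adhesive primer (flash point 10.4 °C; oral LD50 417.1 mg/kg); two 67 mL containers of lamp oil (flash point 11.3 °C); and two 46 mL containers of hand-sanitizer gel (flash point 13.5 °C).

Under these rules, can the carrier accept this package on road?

The adhesive primer has flash point 10.4 °C, which is < 30 °C, so it is Group H-5 (Flammable Liquid).
Lamp oil: flash point 11.3 °C < 30 °C → Group H-5 (Flammable Liquid).
Flash point 13.5 °C meets the Group H-5 criterion (Flammable Liquid), so the hand-sanitizer gel is Group H-5.
Group H-5 net quantity: 152 mL + (two 67 mL containers = 134 mL) + (two 46 mL containers = 92 mL) = 378 mL.
378 mL is within the road limit of 500 mL for Group H-5.

Yes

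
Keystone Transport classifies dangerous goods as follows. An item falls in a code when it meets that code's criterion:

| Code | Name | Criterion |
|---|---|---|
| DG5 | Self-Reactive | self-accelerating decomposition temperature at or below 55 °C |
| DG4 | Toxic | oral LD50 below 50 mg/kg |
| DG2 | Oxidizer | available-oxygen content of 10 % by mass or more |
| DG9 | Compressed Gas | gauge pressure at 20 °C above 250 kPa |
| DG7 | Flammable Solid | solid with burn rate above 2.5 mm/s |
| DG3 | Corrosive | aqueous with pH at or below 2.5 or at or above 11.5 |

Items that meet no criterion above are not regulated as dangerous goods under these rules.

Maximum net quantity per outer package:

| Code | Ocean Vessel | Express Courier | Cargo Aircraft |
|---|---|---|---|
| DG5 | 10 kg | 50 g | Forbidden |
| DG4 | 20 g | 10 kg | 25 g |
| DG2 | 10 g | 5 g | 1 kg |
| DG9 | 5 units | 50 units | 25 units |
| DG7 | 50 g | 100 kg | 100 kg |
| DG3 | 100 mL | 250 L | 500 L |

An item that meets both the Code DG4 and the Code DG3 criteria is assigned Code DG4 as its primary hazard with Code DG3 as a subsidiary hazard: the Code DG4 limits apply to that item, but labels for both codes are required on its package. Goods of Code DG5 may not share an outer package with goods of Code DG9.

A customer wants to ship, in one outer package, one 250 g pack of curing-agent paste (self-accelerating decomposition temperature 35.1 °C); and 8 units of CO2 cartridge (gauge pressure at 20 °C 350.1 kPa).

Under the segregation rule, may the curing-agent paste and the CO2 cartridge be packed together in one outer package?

No

Self-accelerating decomposition temperature 35.1 °C meets the Code DG5 criterion (Self-Reactive), so the curing-agent paste is Code DG5.
The CO2 cartridge has gauge pressure at 20 °C 350.1 kPa, which is > 250 kPa, so it is Code DG9 (Compressed Gas).
Code DG5 and Code DG9 may not share an outer package.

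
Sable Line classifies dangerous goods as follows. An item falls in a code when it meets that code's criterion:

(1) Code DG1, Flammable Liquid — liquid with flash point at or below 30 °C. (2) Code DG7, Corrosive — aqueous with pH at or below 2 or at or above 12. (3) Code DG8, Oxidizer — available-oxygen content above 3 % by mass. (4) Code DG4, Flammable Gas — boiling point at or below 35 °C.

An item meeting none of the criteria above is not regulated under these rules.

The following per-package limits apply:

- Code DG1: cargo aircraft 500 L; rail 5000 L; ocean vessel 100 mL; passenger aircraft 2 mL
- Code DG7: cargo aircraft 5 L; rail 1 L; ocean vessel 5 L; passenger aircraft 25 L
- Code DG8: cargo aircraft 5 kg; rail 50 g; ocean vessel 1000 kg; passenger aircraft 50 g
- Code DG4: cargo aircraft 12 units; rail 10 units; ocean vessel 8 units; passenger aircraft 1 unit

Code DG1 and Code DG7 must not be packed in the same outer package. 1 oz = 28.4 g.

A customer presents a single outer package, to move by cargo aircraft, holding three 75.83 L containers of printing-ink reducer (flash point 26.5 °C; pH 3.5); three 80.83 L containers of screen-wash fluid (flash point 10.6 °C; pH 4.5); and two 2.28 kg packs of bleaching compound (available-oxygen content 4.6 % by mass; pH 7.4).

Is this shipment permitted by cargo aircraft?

Yes

The printing-ink reducer has flash point 26.5 °C, which is ≤ 30 °C, so it is Code DG1 (Flammable Liquid).
Screen-wash fluid: flash point 10.6 °C ≤ 30 °C → Code DG1 (Flammable Liquid).
Available-oxygen content 4.6 % by mass meets the Code DG8 criterion (Oxidizer), so the bleaching compound is Code DG8.
Total Code DG1: (three 75.83 L containers = 227.49 L) + (three 80.83 L containers = 242.49 L) = 469.98 L.
That is within the Code DG1 cargo aircraft limit of 500 L.
Code DG8 quantity: two 2.28 kg packs = 4.56 kg.
That is within the Code DG8 cargo aircraft limit of 5 kg.
The segregation rule (Code DG1 with Code DG7) does not apply to Code DG1 with Code DG8.
Every hazard code is within its cargo aircraft limit and no segregation rule is violated.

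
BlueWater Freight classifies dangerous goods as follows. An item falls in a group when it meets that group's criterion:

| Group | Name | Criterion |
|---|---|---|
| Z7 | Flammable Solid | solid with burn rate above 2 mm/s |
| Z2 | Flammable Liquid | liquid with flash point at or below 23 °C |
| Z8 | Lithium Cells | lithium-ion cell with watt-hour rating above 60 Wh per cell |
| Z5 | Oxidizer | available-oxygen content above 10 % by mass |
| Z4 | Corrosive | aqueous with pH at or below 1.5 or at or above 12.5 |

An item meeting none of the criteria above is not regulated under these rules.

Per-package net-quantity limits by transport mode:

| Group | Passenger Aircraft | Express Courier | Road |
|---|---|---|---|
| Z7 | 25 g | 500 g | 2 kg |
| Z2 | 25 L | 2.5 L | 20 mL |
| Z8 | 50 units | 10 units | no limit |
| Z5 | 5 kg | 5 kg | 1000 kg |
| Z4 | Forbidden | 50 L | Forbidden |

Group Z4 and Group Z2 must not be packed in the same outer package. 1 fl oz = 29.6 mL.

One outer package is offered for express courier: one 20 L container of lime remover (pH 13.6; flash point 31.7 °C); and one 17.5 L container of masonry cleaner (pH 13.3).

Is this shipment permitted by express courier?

Yes

With pH 13.6 (≥ 12.5), the lime remover falls in Group Z4.
With pH 13.3 (≥ 12.5), the masonry cleaner falls in Group Z4.
Group Z4 net quantity: 20 L + 17.5 L = 37.5 L.
That is within the Group Z4 express courier limit of 50 L.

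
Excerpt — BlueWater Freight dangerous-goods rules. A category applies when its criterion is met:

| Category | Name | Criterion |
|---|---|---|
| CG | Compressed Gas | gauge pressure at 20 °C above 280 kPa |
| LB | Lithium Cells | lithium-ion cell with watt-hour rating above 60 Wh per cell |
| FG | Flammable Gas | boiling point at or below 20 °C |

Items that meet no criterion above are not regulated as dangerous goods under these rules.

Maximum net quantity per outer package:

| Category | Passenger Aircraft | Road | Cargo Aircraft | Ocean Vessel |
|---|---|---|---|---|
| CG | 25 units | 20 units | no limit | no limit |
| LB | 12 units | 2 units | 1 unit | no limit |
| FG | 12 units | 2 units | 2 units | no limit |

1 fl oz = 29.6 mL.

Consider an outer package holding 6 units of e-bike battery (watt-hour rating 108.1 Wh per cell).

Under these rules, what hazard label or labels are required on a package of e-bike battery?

Category LB

With watt-hour rating 108.1 Wh per cell (> 60 Wh per cell), the e-bike battery falls in Category LB.
Only the Category LB label is required.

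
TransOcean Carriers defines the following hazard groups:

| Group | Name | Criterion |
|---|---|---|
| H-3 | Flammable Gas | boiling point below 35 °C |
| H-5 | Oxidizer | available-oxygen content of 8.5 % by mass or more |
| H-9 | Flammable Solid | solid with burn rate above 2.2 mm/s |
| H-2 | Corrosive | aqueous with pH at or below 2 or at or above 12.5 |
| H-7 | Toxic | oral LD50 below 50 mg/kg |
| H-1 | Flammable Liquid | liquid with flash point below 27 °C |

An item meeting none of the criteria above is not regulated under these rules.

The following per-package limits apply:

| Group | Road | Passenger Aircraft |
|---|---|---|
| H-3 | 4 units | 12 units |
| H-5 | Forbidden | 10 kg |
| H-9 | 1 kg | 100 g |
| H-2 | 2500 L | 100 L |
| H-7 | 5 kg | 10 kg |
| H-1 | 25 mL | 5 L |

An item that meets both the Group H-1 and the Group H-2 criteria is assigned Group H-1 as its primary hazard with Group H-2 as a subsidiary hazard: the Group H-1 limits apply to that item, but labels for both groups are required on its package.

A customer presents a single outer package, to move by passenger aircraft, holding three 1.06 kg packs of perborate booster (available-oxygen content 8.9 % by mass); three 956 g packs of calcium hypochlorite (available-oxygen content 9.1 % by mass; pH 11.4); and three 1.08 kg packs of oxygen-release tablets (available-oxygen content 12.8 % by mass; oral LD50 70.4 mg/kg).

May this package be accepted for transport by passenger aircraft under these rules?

Yes

Available-oxygen content 8.9 % by mass meets the Group H-5 criterion (Oxidizer), so the perborate booster is Group H-5.
The calcium hypochlorite has available-oxygen content 9.1 % by mass, which is ≥ 8.5 % by mass, so it is Group H-5 (Oxidizer).
The oxygen-release tablets have available-oxygen content 12.8 % by mass, which is ≥ 8.5 % by mass, so they are Group H-5 (Oxidizer).
Group H-5 net quantity: (three 1.06 kg packs = 3.18 kg) + (three 956 g packs = 2.868 kg) + (three 1.08 kg packs = 3.24 kg) = 9.288 kg.
That is within the Group H-5 passenger aircraft limit of 10 kg.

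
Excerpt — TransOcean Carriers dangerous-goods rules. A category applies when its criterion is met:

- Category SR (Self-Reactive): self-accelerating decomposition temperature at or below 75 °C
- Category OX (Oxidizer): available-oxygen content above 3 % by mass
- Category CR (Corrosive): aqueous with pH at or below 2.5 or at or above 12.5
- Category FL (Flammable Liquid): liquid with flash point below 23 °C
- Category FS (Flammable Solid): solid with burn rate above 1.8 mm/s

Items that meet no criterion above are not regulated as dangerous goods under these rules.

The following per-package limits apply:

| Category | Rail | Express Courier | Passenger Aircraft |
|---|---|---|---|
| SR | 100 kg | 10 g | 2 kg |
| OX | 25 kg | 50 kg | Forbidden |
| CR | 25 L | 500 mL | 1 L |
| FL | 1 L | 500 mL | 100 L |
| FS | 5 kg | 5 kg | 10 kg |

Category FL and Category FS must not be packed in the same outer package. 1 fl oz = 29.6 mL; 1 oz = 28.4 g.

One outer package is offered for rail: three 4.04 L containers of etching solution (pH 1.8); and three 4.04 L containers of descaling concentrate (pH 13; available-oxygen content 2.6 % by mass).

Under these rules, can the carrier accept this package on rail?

Etching solution: pH 1.8 ≤ 2.5 → Category CR (Corrosive).
With pH 13 (≥ 12.5), the descaling concentrate falls in Category CR.
Total Category CR: (three 4.04 L containers = 12.12 L) + (three 4.04 L containers = 12.12 L) = 24.24 L.
That is within the Category CR rail limit of 25 L.

Yes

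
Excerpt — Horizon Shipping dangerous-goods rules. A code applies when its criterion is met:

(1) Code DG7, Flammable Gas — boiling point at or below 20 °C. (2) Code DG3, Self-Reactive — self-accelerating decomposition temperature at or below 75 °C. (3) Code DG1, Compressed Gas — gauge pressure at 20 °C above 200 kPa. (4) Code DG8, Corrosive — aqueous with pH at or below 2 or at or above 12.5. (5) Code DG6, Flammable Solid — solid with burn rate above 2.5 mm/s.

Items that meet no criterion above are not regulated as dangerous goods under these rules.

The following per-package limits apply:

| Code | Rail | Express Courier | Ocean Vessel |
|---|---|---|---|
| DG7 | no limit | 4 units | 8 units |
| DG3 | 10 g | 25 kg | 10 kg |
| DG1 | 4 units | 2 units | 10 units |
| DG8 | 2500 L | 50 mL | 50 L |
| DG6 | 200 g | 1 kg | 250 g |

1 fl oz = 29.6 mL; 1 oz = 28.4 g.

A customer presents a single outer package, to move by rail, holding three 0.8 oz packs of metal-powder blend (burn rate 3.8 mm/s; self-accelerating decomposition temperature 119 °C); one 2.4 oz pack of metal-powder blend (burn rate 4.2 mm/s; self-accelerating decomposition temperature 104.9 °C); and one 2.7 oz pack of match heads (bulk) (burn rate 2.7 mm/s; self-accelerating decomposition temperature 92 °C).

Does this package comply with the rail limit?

With burn rate 3.8 mm/s (> 2.5 mm/s), the metal-powder blend falls in Code DG6.
With burn rate 4.2 mm/s (> 2.5 mm/s), the metal-powder blend falls in Code DG6.
Burn rate 2.7 mm/s meets the Code DG6 criterion (Flammable Solid), so the match heads (bulk) are Code DG6.
Total Code DG6: (three 0.8 oz packs = 68.16 g) + (one 2.4 oz pack = 68.16 g) + (one 2.7 oz pack = 76.68 g) = 213 g.
213 g exceeds the rail limit of 200 g for Code DG6.

No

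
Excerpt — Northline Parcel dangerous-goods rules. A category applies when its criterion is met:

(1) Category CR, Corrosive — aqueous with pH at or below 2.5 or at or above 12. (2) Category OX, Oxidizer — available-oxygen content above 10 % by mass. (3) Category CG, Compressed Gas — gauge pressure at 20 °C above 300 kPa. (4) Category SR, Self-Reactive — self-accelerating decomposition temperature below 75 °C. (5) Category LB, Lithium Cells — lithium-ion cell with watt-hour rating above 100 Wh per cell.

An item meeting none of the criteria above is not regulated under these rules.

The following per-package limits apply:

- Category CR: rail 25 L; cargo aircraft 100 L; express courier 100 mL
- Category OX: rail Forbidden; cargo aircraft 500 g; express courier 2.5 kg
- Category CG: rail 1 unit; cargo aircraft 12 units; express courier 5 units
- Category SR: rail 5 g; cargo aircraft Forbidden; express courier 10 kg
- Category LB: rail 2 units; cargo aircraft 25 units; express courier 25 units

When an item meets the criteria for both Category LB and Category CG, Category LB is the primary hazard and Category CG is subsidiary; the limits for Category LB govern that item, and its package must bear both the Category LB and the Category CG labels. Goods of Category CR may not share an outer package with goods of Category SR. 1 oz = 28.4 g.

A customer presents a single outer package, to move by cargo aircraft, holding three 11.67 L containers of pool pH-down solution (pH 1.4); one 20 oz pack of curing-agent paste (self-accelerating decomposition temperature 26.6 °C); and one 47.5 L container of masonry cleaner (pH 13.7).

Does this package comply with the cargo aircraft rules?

No

pH 1.4 meets the Category CR criterion (Corrosive), so the pool pH-down solution is Category CR.
Self-accelerating decomposition temperature 26.6 °C meets the Category SR criterion (Self-Reactive), so the curing-agent paste is Category SR.
Masonry cleaner: pH 13.7 ≥ 12 → Category CR (Corrosive).
Total Category CR: (three 11.67 L containers = 35.01 L) + 47.5 L = 82.51 L.
82.51 L is within the cargo aircraft limit of 100 L for Category CR.
Category SR quantity: one 20 oz pack = 568 g.
Category SR is Forbidden by cargo aircraft.
Category CR and Category SR may not share an outer package.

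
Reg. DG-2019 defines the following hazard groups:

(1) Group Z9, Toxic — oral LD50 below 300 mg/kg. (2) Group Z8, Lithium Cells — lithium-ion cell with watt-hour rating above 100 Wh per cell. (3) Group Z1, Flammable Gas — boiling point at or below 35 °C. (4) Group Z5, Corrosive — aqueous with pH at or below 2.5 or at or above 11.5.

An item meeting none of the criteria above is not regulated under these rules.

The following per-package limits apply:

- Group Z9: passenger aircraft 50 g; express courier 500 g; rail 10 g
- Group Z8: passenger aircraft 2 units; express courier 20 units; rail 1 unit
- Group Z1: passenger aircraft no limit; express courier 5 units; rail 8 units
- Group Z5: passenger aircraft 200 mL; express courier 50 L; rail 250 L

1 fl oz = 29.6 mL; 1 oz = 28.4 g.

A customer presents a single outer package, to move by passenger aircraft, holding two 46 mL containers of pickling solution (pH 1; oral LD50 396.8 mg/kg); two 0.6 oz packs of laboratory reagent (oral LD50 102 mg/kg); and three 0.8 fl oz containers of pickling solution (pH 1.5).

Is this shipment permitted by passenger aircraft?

Yes

The pickling solution has pH 1, which is ≤ 2.5, so it is Group Z5 (Corrosive).
With oral LD50 102 mg/kg (< 300 mg/kg), the laboratory reagent falls in Group Z9.
pH 1.5 meets the Group Z5 criterion (Corrosive), so the pickling solution is Group Z5.
Group Z5 net quantity: (two 46 mL containers = 92 mL) + (three 0.8 fl oz containers = 71.04 mL) = 163.04 mL.
That is within the Group Z5 passenger aircraft limit of 200 mL.
Group Z9 quantity: two 0.6 oz packs = 34.08 g.
34.08 g ≤ 50 g (passenger aircraft limit, Group Z9) — within limit.
Every hazard group is within its passenger aircraft limit and no segregation rule is violated.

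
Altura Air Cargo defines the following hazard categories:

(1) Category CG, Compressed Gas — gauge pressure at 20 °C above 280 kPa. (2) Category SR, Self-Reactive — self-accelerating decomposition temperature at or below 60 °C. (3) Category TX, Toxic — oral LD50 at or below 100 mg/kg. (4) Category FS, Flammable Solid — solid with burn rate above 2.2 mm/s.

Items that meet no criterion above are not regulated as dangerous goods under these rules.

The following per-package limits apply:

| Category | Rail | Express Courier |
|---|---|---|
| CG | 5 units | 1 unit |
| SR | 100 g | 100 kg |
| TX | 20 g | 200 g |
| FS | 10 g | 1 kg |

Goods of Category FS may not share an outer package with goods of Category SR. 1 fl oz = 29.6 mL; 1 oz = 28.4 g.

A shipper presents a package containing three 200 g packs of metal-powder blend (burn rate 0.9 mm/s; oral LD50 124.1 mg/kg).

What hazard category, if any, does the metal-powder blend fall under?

oral LD50 124.1 mg/kg is not below 100 mg/kg, so Category TX does not apply.
burn rate 0.9 mm/s is not above 2.2 mm/s, so Category FS does not apply.
No criterion is met, so the item is not regulated.

Not regulated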